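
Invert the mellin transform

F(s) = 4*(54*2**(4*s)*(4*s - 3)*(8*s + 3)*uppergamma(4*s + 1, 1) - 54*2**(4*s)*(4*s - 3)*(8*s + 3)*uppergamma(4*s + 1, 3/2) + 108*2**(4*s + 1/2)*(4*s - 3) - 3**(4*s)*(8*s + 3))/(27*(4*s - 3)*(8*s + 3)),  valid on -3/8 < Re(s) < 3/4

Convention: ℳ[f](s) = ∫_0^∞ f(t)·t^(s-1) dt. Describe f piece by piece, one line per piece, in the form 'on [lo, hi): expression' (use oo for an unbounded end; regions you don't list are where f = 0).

on [0, 16): t**(3/8)
on [16, 81): t**(1/4)*exp(-t**(1/4)/2)
on [81, oo): t**(-3/4)

strip the power substitution: t**(3/4) on [0, 4); sqrt(t)*exp(-sqrt(t)/2) on [4, 9); t**(-3/2) on [9, ∞)
remove the power substitution first: t**(3/2) on [0, 2); t*exp(-t/2) on [2, 3); t**(-3) on [3, ∞)
undo the shared t-power: sqrt(t) on [0, 2); exp(-t/2) on [2, 3); t**(-4) on [3, ∞)
along the cuts 16, 81, ℳ[f](s) splits into 3 integrals
segment [0, 16) carries t**(3/8); integrate it
on [16, 81): add ∫ t**(1/4)*exp(-t**(1/4)/2)·t^(s-1) dt
∫ t**(-3/4)·t^(s-1) over [81, ∞)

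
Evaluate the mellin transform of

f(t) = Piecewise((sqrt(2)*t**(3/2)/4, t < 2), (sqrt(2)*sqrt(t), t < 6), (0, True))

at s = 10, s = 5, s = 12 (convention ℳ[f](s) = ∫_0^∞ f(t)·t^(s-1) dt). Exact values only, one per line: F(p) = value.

F(10) = -51200/483 + 80621568*sqrt(3)/7
F(5) = -960/143 + 31104*sqrt(3)/11
F(12) = -237568/675 + 8707129344*sqrt(3)/25

remove the common scale on t first: t**(3/2) on [0, 1); 2*sqrt(t) on [1, 3)
f breaks at 2 into 2 integrals to sum
for t in [0, 2): the term is ∫ sqrt(2)*t**(3/2)/4·t^(s-1)
∫ over [2, 6) of sqrt(2)*sqrt(t)·t^(s-1) joins the sum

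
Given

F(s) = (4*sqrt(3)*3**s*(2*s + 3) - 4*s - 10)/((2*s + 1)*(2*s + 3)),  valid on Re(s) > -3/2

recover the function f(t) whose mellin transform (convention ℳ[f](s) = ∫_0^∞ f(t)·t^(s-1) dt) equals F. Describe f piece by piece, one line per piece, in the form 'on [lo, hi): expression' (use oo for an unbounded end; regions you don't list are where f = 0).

treat the 2 regions marked off by 1 separately and sum
∫ t**(3/2)·t^(s-1) over [0, 1)
the [1, 3) slice contributes ∫ 2*sqrt(t)·t^(s-1) dt

on [0, 1): t**(3/2)
on [1, 3): 2*sqrt(t)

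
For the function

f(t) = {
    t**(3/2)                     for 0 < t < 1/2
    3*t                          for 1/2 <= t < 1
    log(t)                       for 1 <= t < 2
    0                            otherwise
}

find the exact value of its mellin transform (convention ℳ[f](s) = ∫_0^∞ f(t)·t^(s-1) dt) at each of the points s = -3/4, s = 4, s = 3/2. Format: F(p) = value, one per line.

F(-3/4) = -6*2**(3/4) - 2*2**(1/4)*log(2)/3 - 2*2**(1/4)/9 + 124/9
F(4) = -57/160 + sqrt(2)/352 + 4*log(2)
F(3/2) = sqrt(2)*(-748 + 960*log(2) + 607*sqrt(2))/720

f breaks at 1/2, 1 into 3 integrals to sum
on [0, 1/2): add ∫ t**(3/2)·t^(s-1) dt
segment 1/2 to 1 holds 3*t; add its integral
∫ over [1, 2) of log(t)·t^(s-1) joins the sum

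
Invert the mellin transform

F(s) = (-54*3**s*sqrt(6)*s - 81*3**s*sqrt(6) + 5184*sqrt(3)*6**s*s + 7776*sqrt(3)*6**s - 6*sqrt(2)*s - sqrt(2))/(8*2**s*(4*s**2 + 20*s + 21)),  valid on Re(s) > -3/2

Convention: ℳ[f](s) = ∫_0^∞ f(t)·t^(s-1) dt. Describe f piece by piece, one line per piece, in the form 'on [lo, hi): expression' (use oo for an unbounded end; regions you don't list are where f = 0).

on [0, 1/2): t**(3/2)/2
on [1/2, 3/2): 5*t**(7/2)
on [3/2, 3): 6*t**(7/2)

summing 3 kernel integrals split by 1/2, 3/2 yields ℳ[f](s)
between 0 and 1/2 the integrand is t**(3/2)/2·t^(s-1)
between 1/2 and 3/2 the integrand is 5*t**(7/2)·t^(s-1)
between 3/2 and 3 the integrand is 6*t**(7/2)·t^(s-1)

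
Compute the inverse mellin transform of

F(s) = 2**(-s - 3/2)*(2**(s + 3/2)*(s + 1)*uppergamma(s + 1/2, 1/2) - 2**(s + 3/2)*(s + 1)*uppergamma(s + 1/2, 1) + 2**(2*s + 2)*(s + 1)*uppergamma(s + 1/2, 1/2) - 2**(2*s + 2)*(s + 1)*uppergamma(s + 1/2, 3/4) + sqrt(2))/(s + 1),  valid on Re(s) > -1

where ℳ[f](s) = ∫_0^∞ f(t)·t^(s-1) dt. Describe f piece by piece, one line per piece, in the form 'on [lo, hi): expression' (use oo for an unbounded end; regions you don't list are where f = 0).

on [0, 1/2): t
on [1/2, 1): sqrt(t)*exp(-t)
on [1, 3/2): sqrt(t)*exp(-t/2)

strip the shared t-power: sqrt(t) on [0, 1/2); exp(-t) on [1/2, 1); exp(-t/2) on [1, 3/2)
treat the 3 regions marked off by 1/2, 1 separately and sum
segment 0 to 1/2 holds t; add its integral
the [1/2, 1) slice contributes ∫ sqrt(t)*exp(-t)·t^(s-1) dt
segment [1, 3/2) carries sqrt(t)*exp(-t/2); integrate it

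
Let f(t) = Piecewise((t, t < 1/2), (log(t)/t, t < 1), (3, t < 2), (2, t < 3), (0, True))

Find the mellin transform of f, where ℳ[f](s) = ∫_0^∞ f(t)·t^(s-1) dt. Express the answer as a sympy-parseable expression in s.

the 4 pieces separated at 1/2, 1, 2 each add one integral
over [0, 1/2), the kernel integral of t enters the sum
between 1/2 and 1 the integrand is log(t)/t·t^(s-1)
on [1, 2) integrate f = 3 against the kernel
∫ 2·t^(s-1) over [2, 3)

(2*2**(2*s)*(s + 1)*(s**2 - 2*s + 1) - 2*2**s*s*(s + 1) - 6*2**s*(s + 1)*(s**2 - 2*s + 1) + 4*6**s*(s + 1)*(s**2 - 2*s + 1) + 4*s**2*(s + 1)*log(2) - 4*s*(s + 1)*log(2) + 4*s*(s + 1) + s*(s**2 - 2*s + 1))/(2*2**s*s*(s + 1)*(s**2 - 2*s + 1))
  Re(s) > -1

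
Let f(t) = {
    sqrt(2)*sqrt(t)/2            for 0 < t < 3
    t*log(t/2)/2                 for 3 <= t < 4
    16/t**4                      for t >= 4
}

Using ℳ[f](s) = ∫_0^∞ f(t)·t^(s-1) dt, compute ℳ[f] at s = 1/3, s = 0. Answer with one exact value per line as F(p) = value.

F(1/3) = -9*3**(1/3)*log(3)/8 - 195*2**(2/3)/176 + 9*3**(1/3)*log(2)/8 + 27*3**(1/3)/32 + 3*2**(2/3)*log(2)/2 + 3*sqrt(2)*3**(5/6)/5
F(0) = -31/64 + log(8*sqrt(6)/9) + sqrt(6)

the common scale on t comes off first: sqrt(t) on [0, 3/2); t*log(t) on [3/2, 2); t**(-4) on [2, ∞)
slice at 3, 4, transform all 3 pieces, and sum them
for t in [0, 3): the term is ∫ sqrt(2)*sqrt(t)/2·t^(s-1)
the [3, 4) slice contributes ∫ t*log(t/2)/2·t^(s-1) dt
segment [4, ∞) carries 16/t**4; integrate it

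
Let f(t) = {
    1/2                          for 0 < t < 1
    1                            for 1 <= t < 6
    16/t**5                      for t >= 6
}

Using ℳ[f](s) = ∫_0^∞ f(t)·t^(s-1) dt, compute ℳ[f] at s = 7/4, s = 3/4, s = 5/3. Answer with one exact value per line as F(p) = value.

F(7/4) = -2/7 + 25300*6**(3/4)/7371
F(3/4) = -2/3 + 5510*6**(3/4)/4131
F(5/3) = -3/10 + 973*6**(2/3)/270

reversing the shared t-power: t/2 on [0, 1); t on [1, 6); 16/t**4 on [6, ∞)
invert the common scale on t to get t on [0, 1/2); 2*t on [1/2, 3); t**(-4) on [3, ∞)
the 3 pieces separated at 1, 6 each add one integral
piece [0, 1): integrate 1/2 against the kernel
for t in [1, 6): the term is ∫ 1·t^(s-1)
over [6, ∞), the kernel integral of 16/t**5 enters the sum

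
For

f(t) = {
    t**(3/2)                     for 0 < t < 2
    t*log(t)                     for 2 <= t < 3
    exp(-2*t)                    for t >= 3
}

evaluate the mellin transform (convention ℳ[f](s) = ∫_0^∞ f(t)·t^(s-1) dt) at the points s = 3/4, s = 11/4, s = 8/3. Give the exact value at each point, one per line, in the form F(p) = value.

F(3/4) = -48*3**(3/4)/49 - 8*2**(3/4)*log(2)/7 + 2**(1/4)*uppergamma(3/4, 6)/2 + 32*2**(3/4)/49 + 16*2**(1/4)/9 + 12*3**(3/4)*log(3)/7
F(11/4) = -48*3**(3/4)/25 - 32*2**(3/4)*log(2)/15 + 2**(1/4)*uppergamma(11/4, 6)/8 + 128*2**(3/4)/225 + 64*2**(1/4)/17 + 36*3**(3/4)*log(3)/5
F(8/3) = -243*3**(2/3)/121 - 24*2**(2/3)*log(2)/11 + 2**(1/3)*uppergamma(8/3, 6)/8 + 72*2**(2/3)/121 + 96*2**(1/6)/25 + 81*3**(2/3)*log(3)/11

treat the 3 regions marked off by 2, 3 separately and sum
∫ over [0, 2) of t**(3/2)·t^(s-1) joins the sum
the [2, 3) slice contributes ∫ t*log(t)·t^(s-1) dt
∫ over [3, ∞) of exp(-2*t)·t^(s-1) joins the sum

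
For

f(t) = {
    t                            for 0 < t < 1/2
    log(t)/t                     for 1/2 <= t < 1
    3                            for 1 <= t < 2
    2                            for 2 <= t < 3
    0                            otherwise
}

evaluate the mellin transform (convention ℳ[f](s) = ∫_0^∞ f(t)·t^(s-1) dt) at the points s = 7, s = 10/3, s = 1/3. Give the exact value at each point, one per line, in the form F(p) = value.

treat the 4 regions marked off by 1/2, 1, 2 separately and sum
∫ over [0, 1/2) of t·t^(s-1) joins the sum
on [1/2, 1): add ∫ log(t)/t·t^(s-1) dt
the [1, 2) slice contributes ∫ 3·t^(s-1) dt
segment [2, 3) carries 2; integrate it

F(7) = log(2)/384 + 9213567/14336
F(10/3) = -531/490 + 615*2**(2/3)/20384 + 3*2**(2/3)*log(2)/56 + 12*2**(1/3)/5 + 81*3**(1/3)/5
F(1/3) = -45/4 - 3*2**(2/3)*log(2)/2 + 3*2**(1/3) + 39*2**(2/3)/16 + 6*3**(1/3)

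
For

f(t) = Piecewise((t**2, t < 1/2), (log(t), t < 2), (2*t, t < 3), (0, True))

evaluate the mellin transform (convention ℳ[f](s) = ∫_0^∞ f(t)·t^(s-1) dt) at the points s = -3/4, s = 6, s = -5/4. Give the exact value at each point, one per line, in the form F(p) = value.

F(-3/4) = 2**(3/4)*(-200*sqrt(2) - log(2**(15*sqrt(2) + 60)) + 89 + 180*6**(1/4))/45
F(6) = 4097*log(2)/384 + 8408191/14336
F(-5/4) = 2**(1/4)*(-100*6**(3/4) - log(2**(15*sqrt(2) + 120)) + 146 + 288*sqrt(2))/75

slice at 1/2, 2, transform all 3 pieces, and sum them
the [0, 1/2) slice contributes ∫ t**2·t^(s-1) dt
∫ over [1/2, 2) of log(t)·t^(s-1) joins the sum
segment 2 to 3 holds 2*t; add its integral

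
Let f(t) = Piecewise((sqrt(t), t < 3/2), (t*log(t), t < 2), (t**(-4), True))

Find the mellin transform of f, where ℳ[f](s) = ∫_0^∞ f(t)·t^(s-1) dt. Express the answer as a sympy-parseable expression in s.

slice at 3/2, 2, transform all 3 pieces, and sum them
for t in [0, 3/2): the term is ∫ sqrt(t)·t^(s-1)
the [3/2, 2) slice contributes ∫ t*log(t)·t^(s-1) dt
piece [2, ∞): integrate t**(-4) against the kernel

(-32*2**(2*s)*(s - 4)*(2*s + 1) + 3**s*s*(s - 4)*(2*s + 1)*(-24*log(3) + 24*log(2)) + 3**s*(s - 4)*(2*s + 1)*(-24*log(3) + 24*log(2)) + 24*3**s*(s - 4)*(2*s + 1) + 16*3**s*sqrt(6)*(s - 4)*(s**2 + 2*s + 1) + 32*4**s*s*(s - 4)*(2*s + 1)*log(2) + 32*4**s*(s - 4)*(2*s + 1)*log(2) - 4**s*(2*s + 1)*(s**2 + 2*s + 1))/(16*2**s*(s - 4)*(2*s + 1)*(s**2 + 2*s + 1))
  -1/2 < Re(s) < 4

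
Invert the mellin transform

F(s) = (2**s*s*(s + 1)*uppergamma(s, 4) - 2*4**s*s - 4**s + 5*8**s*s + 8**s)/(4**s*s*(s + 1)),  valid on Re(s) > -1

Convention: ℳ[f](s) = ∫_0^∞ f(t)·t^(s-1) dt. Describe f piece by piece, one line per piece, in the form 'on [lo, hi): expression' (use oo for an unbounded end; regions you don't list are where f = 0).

summing 3 kernel integrals split by 1, 2 yields ℳ[f](s)
[0, 1) adds the kernel integral of t
over [1, 2), the kernel integral of (2*t + 1) enters the sum
∫ over [2, ∞) of exp(-2*t)·t^(s-1) joins the sum

on [0, 1): t
on [1, 2): 2*t + 1
on [2, oo): exp(-2*t)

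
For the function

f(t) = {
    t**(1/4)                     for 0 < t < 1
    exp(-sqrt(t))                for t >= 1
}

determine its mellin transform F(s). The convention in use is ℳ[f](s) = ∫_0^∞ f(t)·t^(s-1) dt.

2*((4*s + 1)*uppergamma(2*s, 1) + 2)/(4*s + 1)
  Re(s) > -1/4

undo the power substitution: sqrt(t) on [0, 1); exp(-t) on [1, ∞)
the 2 pieces separated at 1 each add one integral
[0, 1) adds the kernel integral of t**(1/4)
over [1, ∞), the kernel integral of exp(-sqrt(t)) enters the sum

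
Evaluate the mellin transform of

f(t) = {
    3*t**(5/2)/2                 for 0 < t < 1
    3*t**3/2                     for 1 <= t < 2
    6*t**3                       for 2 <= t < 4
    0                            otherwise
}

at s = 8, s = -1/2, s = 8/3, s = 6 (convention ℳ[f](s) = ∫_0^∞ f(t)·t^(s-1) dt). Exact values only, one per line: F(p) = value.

F(8) = 352192513/154
F(-1/2) = 1539/20 - 36*sqrt(2)/5
F(8/3) = -432*2**(2/3)/17 + 27/1054 + 36864*2**(1/3)/17
F(6) = 5933227/34

cuts at 1, 2: linearity sums the 3 kernel integrals
∫ over [0, 1) of 3*t**(5/2)/2·t^(s-1) joins the sum
on [1, 2): add ∫ 3*t**3/2·t^(s-1) dt
piece [2, 4): integrate 6*t**3 against the kernel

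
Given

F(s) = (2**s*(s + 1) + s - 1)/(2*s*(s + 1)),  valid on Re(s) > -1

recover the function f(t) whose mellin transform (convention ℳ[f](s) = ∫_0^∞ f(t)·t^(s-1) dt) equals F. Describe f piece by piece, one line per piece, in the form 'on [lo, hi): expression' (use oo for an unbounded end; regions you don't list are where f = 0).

on [0, 1): t
on [1, 2): 1/2

linearity at 1 turns ℳ[f](s) into 2 summed integrals
∫ over [0, 1) of t·t^(s-1) joins the sum
over [1, 2), the kernel integral of 1/2 enters the sum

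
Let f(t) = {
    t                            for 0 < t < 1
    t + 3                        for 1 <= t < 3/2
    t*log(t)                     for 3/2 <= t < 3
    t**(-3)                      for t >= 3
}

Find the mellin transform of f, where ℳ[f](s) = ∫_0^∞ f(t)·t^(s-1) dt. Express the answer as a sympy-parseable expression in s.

(-162*2**s*s*(s - 3)*(s**2 + 2*s + 1) - 162*2**s*(s - 3)*(s**2 + 2*s + 1) - 81*3**s*s**2*(s - 3)*(s + 1)*log(3) + 81*3**s*s**2*(s - 3)*(s + 1)*log(2) - 81*3**s*s*(s - 3)*(s + 1)*log(3) + 81*3**s*s*(s - 3)*(s + 1)*log(2) + 81*3**s*s*(s - 3)*(s + 1) + 243*3**s*s*(s - 3)*(s**2 + 2*s + 1) + 162*3**s*(s - 3)*(s**2 + 2*s + 1) + 162*6**s*s**2*(s - 3)*(s + 1)*log(3) - 162*6**s*s*(s - 3)*(s + 1) + 162*6**s*s*(s - 3)*(s + 1)*log(3) - 2*6**s*s*(s + 1)*(s**2 + 2*s + 1))/(54*2**s*s*(s - 3)*(s + 1)*(s**2 + 2*s + 1))
  -1 < Re(s) < 3

decompose at 1, 3/2, 3; ℳ[f](s) sums the 4 pieces' integrals
∫ t·t^(s-1) over [0, 1)
the [1, 3/2) slice contributes ∫ (t + 3)·t^(s-1) dt
∫ t*log(t)·t^(s-1) over [3/2, 3)
the [3, ∞) slice contributes ∫ t**(-3)·t^(s-1) dt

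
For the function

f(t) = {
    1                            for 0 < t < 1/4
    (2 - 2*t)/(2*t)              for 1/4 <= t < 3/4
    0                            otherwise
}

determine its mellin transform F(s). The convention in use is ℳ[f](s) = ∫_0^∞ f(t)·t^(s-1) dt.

(3**s*s + 3*3**s - 6*s - 6)/(3*4**s*s*(s - 1))
  Re(s) > 0

strip the common scale on t: 1 on [0, 1/2); (2 - t)/t on [1/2, 3/2)
strip the shared t-power: t on [0, 1/2); 2 - t on [1/2, 3/2)
slice at 1/4, transform all 2 pieces, and sum them
over [0, 1/4), the kernel integral of 1 enters the sum
[1/4, 3/4) adds the kernel integral of (2 - 2*t)/(2*t)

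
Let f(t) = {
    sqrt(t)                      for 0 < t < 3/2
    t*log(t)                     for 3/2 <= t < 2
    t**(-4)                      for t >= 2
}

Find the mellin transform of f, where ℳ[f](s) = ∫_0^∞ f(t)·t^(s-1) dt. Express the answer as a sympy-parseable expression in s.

(-32*2**(2*s)*(s - 4)*(2*s + 1) + 3**s*s*(s - 4)*(2*s + 1)*(-24*log(3) + 24*log(2)) + 3**s*(s - 4)*(2*s + 1)*(-24*log(3) + 24*log(2)) + 24*3**s*(s - 4)*(2*s + 1) + 16*3**s*sqrt(6)*(s - 4)*(s**2 + 2*s + 1) + 32*4**s*s*(s - 4)*(2*s + 1)*log(2) + 32*4**s*(s - 4)*(2*s + 1)*log(2) - 4**s*(2*s + 1)*(s**2 + 2*s + 1))/(16*2**s*(s - 4)*(2*s + 1)*(s**2 + 2*s + 1))
  -1/2 < Re(s) < 4

slice at 3/2, 2, transform all 3 pieces, and sum them
on [0, 3/2): add ∫ sqrt(t)·t^(s-1) dt
the [3/2, 2) slice contributes ∫ t*log(t)·t^(s-1) dt
∫ t**(-4)·t^(s-1) over [2, ∞)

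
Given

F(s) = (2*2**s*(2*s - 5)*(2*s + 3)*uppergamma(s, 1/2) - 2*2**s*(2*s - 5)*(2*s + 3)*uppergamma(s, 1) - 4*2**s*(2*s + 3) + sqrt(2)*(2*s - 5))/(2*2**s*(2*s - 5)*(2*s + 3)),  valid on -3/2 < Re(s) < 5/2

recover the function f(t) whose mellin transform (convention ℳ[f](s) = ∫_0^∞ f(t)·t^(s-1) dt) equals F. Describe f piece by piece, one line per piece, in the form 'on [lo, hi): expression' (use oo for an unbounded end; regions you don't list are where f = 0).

on [0, 1/2): t**(3/2)
on [1/2, 1): exp(-t)
on [1, oo): t**(-5/2)

integrate the 3 segments split at 1/2, 1, then add the results
on [0, 1/2): add ∫ t**(3/2)·t^(s-1) dt
segment [1/2, 1) carries exp(-t); integrate it
∫ t**(-5/2)·t^(s-1) over [1, ∞)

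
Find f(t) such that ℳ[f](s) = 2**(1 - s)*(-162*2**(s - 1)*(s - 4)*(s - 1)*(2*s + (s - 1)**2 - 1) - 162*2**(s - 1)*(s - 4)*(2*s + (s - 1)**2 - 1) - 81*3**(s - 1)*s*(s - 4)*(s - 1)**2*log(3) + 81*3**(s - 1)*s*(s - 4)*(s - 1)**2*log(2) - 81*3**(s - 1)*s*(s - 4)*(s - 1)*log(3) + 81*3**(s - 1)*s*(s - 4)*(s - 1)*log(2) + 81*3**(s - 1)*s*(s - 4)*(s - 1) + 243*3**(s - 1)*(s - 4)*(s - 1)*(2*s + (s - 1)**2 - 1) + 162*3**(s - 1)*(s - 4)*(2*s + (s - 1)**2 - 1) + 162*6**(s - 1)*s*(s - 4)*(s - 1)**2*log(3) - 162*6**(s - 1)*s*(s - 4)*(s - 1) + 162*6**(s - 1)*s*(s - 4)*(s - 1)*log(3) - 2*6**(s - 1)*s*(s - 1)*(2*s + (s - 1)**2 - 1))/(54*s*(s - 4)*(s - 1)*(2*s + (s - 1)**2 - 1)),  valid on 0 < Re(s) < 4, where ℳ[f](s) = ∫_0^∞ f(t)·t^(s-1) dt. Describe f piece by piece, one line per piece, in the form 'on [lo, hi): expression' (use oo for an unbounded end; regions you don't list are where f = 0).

on [0, 1): 1
on [1, 3/2): (t + 3)/t
on [3/2, 3): log(t)
on [3, oo): t**(-4)

back out the shared t-power: t on [0, 1); t + 3 on [1, 3/2); t*log(t) on [3/2, 3); …
decompose at 1, 3/2, 3; ℳ[f](s) sums the 4 pieces' integrals
segment [0, 1) carries 1; integrate it
the [1, 3/2) slice contributes ∫ (t + 3)/t·t^(s-1) dt
∫ log(t)·t^(s-1) over [3/2, 3)
∫ over [3, ∞) of t**(-4)·t^(s-1) joins the sum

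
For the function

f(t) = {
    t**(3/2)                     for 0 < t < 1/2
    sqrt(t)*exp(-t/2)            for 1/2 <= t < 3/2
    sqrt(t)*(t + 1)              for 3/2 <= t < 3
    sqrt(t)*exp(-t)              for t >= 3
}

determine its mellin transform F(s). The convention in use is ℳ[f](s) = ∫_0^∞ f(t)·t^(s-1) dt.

2**(-s - 1/2)*(2**(s + 1/2)*(2*s + 1)*(2*s + 3)*uppergamma(s + 1/2, 3) + 2**(2*s + 1)*(2*s + 1)*(2*s + 3)*uppergamma(s + 1/2, 1/4) - 2**(2*s + 1)*(2*s + 1)*(2*s + 3)*uppergamma(s + 1/2, 3/4) + 3**(s + 1/2)*(-10*s - 5) - 4*3**(s + 1/2) + 6**(s + 1/2)*(16*s + 8) + 4*6**(s + 1/2) + 2*s + 1)/((2*s + 1)*(2*s + 3))
  Re(s) > -3/2

reversing the shared t-power: t on [0, 1/2); exp(-t/2) on [1/2, 3/2); t + 1 on [3/2, 3); …
linearity at 1/2, 3/2, 3 turns ℳ[f](s) into 4 summed integrals
piece [0, 1/2): integrate t**(3/2) against the kernel
∫ sqrt(t)*exp(-t/2)·t^(s-1) over [1/2, 3/2)
piece [3/2, 3): integrate sqrt(t)*(t + 1) against the kernel
on [3, ∞) integrate f = sqrt(t)*exp(-t) against the kernel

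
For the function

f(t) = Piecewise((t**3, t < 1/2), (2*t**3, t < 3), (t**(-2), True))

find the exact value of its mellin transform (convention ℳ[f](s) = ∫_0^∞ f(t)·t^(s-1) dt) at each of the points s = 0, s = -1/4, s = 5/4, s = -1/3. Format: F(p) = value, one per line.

reversing the shared t-power: t on [0, 1/2); 2*t on [1/2, 3); t**(-4) on [3, ∞)
f breaks at 1/2, 3 into 3 integrals to sum
segment 0 to 1/2 holds t**3; add its integral
on [1/2, 3) integrate f = 2*t**3 against the kernel
the [3, ∞) slice contributes ∫ t**(-2)·t^(s-1) dt

F(0) = 1297/72
F(-1/4) = 2**(1/4)*(-243 + 17540*6**(3/4))/5346
F(5/4) = 2**(3/4)*(-9 + 23600*6**(1/4))/1224
F(-1/3) = 2**(1/3)*(-189 + 13640*6**(2/3))/4032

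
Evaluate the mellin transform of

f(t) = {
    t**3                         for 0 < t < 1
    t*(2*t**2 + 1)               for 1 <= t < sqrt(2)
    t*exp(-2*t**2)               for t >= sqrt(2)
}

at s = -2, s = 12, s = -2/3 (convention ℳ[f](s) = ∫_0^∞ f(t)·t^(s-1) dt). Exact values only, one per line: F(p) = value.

reversing the shared t-power: t**2 on [0, 1); 2*t**2 + 1 on [1, sqrt(2)); exp(-2*t**2) on [sqrt(2), ∞)
strip the power substitution: t on [0, 1); 2*t + 1 on [1, 2); exp(-2*t) on [2, ∞)
along the cuts 1, sqrt(2), ℳ[f](s) splits into 3 integrals
segment [0, 1) carries t**3; integrate it
the [1, sqrt(2)) slice contributes ∫ t*(2*t**2 + 1)·t^(s-1) dt
the [sqrt(2), ∞) slice contributes ∫ t*exp(-2*t**2)·t^(s-1) dt

F(-2) = sqrt(2)*(-2*sqrt(pi)*exp(4)*erfc(2) + 1 + 3*exp(4))*exp(-4)/2
F(12) = (sqrt(2)*(2027025*sqrt(pi)*exp(4)*erfc(2) + 164563620)/3194880 + (-458752 + 70254592*sqrt(2))*exp(4)/3194880)*exp(-4)
F(-2/3) = -24/7 + 2**(5/6)*uppergamma(1/6, 4)/4 + 33*2**(1/6)/7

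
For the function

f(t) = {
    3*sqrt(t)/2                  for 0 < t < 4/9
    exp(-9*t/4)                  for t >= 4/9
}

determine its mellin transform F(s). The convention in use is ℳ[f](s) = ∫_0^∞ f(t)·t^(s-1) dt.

remove the common scale on t first: sqrt(6)*sqrt(t)/2 on [0, 2/3); exp(-3*t/2) on [2/3, ∞)
invert the common scale on t to get sqrt(t) on [0, 1); exp(-t) on [1, ∞)
treat the 2 regions marked off by 4/9 separately and sum
segment 0 to 4/9 holds 3*sqrt(t)/2; add its integral
for t in [4/9, ∞): the term is ∫ exp(-9*t/4)·t^(s-1)

(4/9)**s*((2*s + 1)*uppergamma(s, 1) + 2)/(2*s + 1)
  Re(s) > -1/2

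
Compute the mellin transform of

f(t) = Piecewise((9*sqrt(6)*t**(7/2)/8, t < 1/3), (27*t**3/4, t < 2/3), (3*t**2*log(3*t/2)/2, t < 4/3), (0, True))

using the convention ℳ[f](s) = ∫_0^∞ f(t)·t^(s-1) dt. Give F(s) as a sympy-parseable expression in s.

strip the shared t-power: 9*sqrt(6)*t**(5/2)/8 on [0, 1/3); 27*t**2/4 on [1/3, 2/3); 3*t*log(3*t/2)/2 on [2/3, 4/3)
remove the common scale on t first: t**(5/2) on [0, 1/2); 3*t**2 on [1/2, 1); t*log(t) on [1, 2)
invert the shared t-power to get t**(3/2) on [0, 1/2); 3*t on [1/2, 1); log(t) on [1, 2)
integrate the 3 segments split at 1/3, 2/3, then add the results
segment [0, 1/3) carries 9*sqrt(6)*t**(7/2)/8; integrate it
[1/3, 2/3) adds the kernel integral of 27*t**3/4
segment [2/3, 4/3) carries 3*t**2*log(3*t/2)/2; integrate it

(32*2**(2*s)*(s + 2)*(s + 3)*(2*s + 7)*log(2) - 32*2**(2*s)*(s + 3)*(2*s + 7) + 24*2**s*(s + 2)**2*(2*s + 7) + 8*2**s*(s + 3)*(2*s + 7) + sqrt(2)*(s + 2)**2*(s + 3) - 3*(s + 2)**2*(2*s + 7))/(12*3**s*(s + 2)**2*(s + 3)*(2*s + 7))
  Re(s) > -7/2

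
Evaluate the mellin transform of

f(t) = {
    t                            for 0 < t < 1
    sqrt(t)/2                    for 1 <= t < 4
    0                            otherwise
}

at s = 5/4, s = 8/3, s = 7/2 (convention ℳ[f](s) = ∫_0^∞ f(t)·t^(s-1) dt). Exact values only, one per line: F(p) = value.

F(5/4) = 10/63 + 16*sqrt(2)/7
F(8/3) = 24/209 + 192*2**(1/3)/19
F(7/2) = 2311/72

back out the shared t-power: sqrt(t) on [0, 1); 1/2 on [1, 4)
reversing the power substitution: t on [0, 1); 1/2 on [1, 2)
cuts at 1: linearity sums the 2 kernel integrals
∫ t·t^(s-1) over [0, 1)
on [1, 4) integrate f = sqrt(t)/2 against the kernel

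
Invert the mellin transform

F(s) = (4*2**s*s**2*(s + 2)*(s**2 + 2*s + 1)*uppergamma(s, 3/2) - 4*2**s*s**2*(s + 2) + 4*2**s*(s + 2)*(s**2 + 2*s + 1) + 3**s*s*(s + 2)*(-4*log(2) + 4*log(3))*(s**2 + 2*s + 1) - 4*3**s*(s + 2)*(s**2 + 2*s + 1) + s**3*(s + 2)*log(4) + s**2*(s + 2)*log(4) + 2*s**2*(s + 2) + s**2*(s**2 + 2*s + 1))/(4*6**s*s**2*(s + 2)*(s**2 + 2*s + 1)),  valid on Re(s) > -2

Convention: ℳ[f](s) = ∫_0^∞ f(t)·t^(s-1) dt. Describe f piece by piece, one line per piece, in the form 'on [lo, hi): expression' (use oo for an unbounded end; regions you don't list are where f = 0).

back out the common scale on t: t**2 on [0, 1/2); t*log(t) on [1/2, 1); log(t) on [1, 3/2); …
treat the 4 regions marked off by 1/6, 1/3, 1/2 separately and sum
segment 0 to 1/6 holds 9*t**2; add its integral
[1/6, 1/3) adds the kernel integral of 3*t*log(3*t)
∫ over [1/3, 1/2) of log(3*t)·t^(s-1) joins the sum
[1/2, ∞) adds the kernel integral of exp(-3*t)

on [0, 1/6): 9*t**2
on [1/6, 1/3): 3*t*log(3*t)
on [1/3, 1/2): log(3*t)
on [1/2, oo): exp(-3*t)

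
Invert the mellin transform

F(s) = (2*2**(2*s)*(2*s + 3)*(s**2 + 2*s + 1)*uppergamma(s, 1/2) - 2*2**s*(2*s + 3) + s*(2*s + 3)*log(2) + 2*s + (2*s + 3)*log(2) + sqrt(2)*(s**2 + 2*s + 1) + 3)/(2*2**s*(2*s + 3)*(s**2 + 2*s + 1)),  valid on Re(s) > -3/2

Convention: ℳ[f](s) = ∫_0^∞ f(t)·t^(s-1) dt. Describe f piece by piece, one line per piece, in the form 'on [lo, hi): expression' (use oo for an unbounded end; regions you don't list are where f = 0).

on [0, 1/2): t**(3/2)
on [1/2, 1): t*log(t)
on [1, oo): exp(-t/2)

summing 3 kernel integrals split by 1/2, 1 yields ℳ[f](s)
∫ t**(3/2)·t^(s-1) over [0, 1/2)
piece [1/2, 1): integrate t*log(t) against the kernel
over [1, ∞), the kernel integral of exp(-t/2) enters the sum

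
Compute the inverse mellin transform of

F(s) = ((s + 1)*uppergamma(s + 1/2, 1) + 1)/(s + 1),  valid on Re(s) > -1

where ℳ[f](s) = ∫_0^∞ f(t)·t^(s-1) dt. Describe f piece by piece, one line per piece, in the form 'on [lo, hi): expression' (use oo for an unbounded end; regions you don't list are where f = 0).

back out the shared t-power: sqrt(t) on [0, 1); exp(-t) on [1, ∞)
slice at 1, transform all 2 pieces, and sum them
between 0 and 1 the integrand is t·t^(s-1)
over [1, ∞), the kernel integral of sqrt(t)*exp(-t) enters the sum

on [0, 1): t
on [1, oo): sqrt(t)*exp(-t)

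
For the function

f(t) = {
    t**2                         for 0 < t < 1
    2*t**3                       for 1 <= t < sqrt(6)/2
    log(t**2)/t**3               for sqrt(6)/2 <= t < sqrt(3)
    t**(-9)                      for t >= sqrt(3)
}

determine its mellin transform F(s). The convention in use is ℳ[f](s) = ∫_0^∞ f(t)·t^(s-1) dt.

2**(1/2 - s/2)*(324*2**(s/2 - 1/2)*(s/2 - 9/2)*(s/2 + 3/2)*(-s + (s - 1)**2/4 + 2) - 324*2**(s/2 - 1/2)*(s/2 - 9/2)*(s + 2)*(-s + (s - 1)**2/4 + 2) - 54*3**(s/2 - 1/2)*(s/2 - 9/2)*(s/2 + 3/2)*(s - 1)*(s + 2)*log(3) + 54*3**(s/2 - 1/2)*(s/2 - 9/2)*(s/2 + 3/2)*(s - 1)*(s + 2)*log(2) - 108*3**(s/2 - 1/2)*(s/2 - 9/2)*(s/2 + 3/2)*(s + 2)*log(2) + 108*3**(s/2 - 1/2)*(s/2 - 9/2)*(s/2 + 3/2)*(s + 2) + 108*3**(s/2 - 1/2)*(s/2 - 9/2)*(s/2 + 3/2)*(s + 2)*log(3) + 729*3**(s/2 - 1/2)*(s/2 - 9/2)*(s + 2)*(-s + (s - 1)**2/4 + 2) + 27*6**(s/2 - 1/2)*(s/2 - 9/2)*(s/2 + 3/2)*(s - 1)*(s + 2)*log(3) - 54*6**(s/2 - 1/2)*(s/2 - 9/2)*(s/2 + 3/2)*(s + 2)*log(3) - 54*6**(s/2 - 1/2)*(s/2 - 9/2)*(s/2 + 3/2)*(s + 2) - 2*6**(s/2 - 1/2)*(s/2 + 3/2)*(s + 2)*(-s + (s - 1)**2/4 + 2))/(324*(s/2 - 9/2)*(s/2 + 3/2)*(s + 2)*(-s + (s - 1)**2/4 + 2))
  -2 < Re(s) < 9

peel off the shared t-power: t**3 on [0, 1); 2*t**4 on [1, sqrt(6)/2); log(t**2)/t**2 on [sqrt(6)/2, sqrt(3)); …
invert the power substitution to get t**(3/2) on [0, 1); 2*t**2 on [1, 3/2); log(t)/t on [3/2, 3); …
linearity at 1, sqrt(6)/2, sqrt(3) turns ℳ[f](s) into 4 summed integrals
over [0, 1), the kernel integral of t**2 enters the sum
segment 1 to sqrt(6)/2 holds 2*t**3; add its integral
on [sqrt(6)/2, sqrt(3)): add ∫ log(t**2)/t**3·t^(s-1) dt
segment sqrt(3) to ∞ holds t**(-9); add its integral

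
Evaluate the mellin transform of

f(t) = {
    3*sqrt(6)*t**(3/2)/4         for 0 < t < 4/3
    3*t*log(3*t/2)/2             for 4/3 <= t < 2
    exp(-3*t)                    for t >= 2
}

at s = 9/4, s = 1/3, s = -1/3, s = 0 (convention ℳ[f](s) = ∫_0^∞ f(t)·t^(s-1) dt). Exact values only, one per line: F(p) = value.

F(9/4) = -192*2**(1/4)/169 - 128*sqrt(2)*3**(3/4)*log(2)/351 + 3**(3/4)*uppergamma(9/4, 6)/27 + 512*sqrt(2)*3**(3/4)/4563 + 256*3**(3/4)/405 + 48*2**(1/4)*log(3)/13
F(1/3) = -27*2**(1/3)/16 - 6**(2/3)*log(2)/2 + 3**(2/3)*uppergamma(1/3, 6)/3 + 3*6**(2/3)/8 + 8*2**(1/6)*3**(2/3)/11 + 9*2**(1/3)*log(3)/4
F(-1/3) = -27*2**(2/3)/8 + 3**(1/3)*uppergamma(-1/3, 6) + log(3**(9*2**(2/3)/4)/2**(3*6**(1/3)/2)) + 6*2**(5/6)*3**(1/3)/7 + 9*6**(1/3)/4
F(0) = -1 - Ei(-6) + 4*sqrt(2)/3 + log(27/4)

invert the common scale on t to get t**(3/2) on [0, 2); t*log(t) on [2, 3); exp(-2*t) on [3, ∞)
split f at 4/3, 2: ℳ[f](s) collects 3 kernel integrals
segment [0, 4/3) carries 3*sqrt(6)*t**(3/2)/4; integrate it
[4/3, 2) adds the kernel integral of 3*t*log(3*t/2)/2
∫ over [2, ∞) of exp(-3*t)·t^(s-1) joins the sum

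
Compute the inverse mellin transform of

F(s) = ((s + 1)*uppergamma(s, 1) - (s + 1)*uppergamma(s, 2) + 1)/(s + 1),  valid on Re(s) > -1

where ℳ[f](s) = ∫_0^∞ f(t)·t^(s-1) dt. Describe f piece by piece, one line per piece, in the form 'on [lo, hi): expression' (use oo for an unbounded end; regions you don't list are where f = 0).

on [0, 1): t
on [1, 2): exp(-t)

f breaks at 1 into 2 integrals to sum
∫ t·t^(s-1) over [0, 1)
segment 1 to 2 holds exp(-t); add its integral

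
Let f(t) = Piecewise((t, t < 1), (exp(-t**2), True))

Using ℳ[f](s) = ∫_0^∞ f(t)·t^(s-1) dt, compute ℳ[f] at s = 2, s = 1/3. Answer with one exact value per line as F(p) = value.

peel off the power substitution: sqrt(t) on [0, 1); exp(-t) on [1, ∞)
along the cuts 1, ℳ[f](s) splits into 2 integrals
[0, 1) adds the kernel integral of t
segment [1, ∞) carries exp(-t**2); integrate it

F(2) = exp(-1)/2 + 1/3
F(1/3) = uppergamma(1/6, 1)/2 + 3/4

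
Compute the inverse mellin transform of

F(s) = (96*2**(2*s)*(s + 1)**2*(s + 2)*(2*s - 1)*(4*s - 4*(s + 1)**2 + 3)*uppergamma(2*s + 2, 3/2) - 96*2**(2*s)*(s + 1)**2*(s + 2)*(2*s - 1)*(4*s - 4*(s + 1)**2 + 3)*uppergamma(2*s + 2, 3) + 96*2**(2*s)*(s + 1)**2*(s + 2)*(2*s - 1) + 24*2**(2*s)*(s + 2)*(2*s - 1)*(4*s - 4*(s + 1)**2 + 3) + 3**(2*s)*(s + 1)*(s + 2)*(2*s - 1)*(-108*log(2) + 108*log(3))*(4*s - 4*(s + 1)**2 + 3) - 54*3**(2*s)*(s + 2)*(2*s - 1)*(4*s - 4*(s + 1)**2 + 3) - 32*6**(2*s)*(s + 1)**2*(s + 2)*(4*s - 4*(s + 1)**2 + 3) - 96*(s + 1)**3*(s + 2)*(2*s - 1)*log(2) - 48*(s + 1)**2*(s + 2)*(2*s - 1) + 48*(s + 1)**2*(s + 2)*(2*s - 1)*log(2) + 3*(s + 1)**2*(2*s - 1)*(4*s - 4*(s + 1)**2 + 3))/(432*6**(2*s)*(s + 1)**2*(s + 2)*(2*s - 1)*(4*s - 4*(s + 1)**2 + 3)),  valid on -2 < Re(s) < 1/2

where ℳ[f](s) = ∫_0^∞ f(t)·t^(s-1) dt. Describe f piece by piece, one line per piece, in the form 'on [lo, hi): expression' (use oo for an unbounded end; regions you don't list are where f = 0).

undo the power substitution: 9*t**4 on [0, 1/6); t*log(3*t)/3 on [1/6, 1/3); t**2*log(3*t) on [1/3, 1/2); …
strip the shared t-power: 9*t**2 on [0, 1/6); log(3*t)/(3*t) on [1/6, 1/3); log(3*t) on [1/3, 1/2); …
reversing the common scale on t: t**2 on [0, 1/2); log(t)/t on [1/2, 1); log(t) on [1, 3/2); …
decompose at 1/36, 1/9, 1/4, 1; ℳ[f](s) sums the 5 pieces' integrals
between 0 and 1/36 the integrand is 9*t**2·t^(s-1)
the [1/36, 1/9) slice contributes ∫ sqrt(t)*log(3*sqrt(t))/3·t^(s-1) dt
on [1/9, 1/4) integrate f = t*log(3*sqrt(t)) against the kernel
between 1/4 and 1 the integrand is t*exp(-3*sqrt(t))·t^(s-1)
on [1, ∞): add ∫ 1/(27*sqrt(t))·t^(s-1) dt

on [0, 1/36): 9*t**2
on [1/36, 1/9): sqrt(t)*log(3*sqrt(t))/3
on [1/9, 1/4): t*log(3*sqrt(t))
on [1/4, 1): t*exp(-3*sqrt(t))
on [1, oo): 1/(27*sqrt(t))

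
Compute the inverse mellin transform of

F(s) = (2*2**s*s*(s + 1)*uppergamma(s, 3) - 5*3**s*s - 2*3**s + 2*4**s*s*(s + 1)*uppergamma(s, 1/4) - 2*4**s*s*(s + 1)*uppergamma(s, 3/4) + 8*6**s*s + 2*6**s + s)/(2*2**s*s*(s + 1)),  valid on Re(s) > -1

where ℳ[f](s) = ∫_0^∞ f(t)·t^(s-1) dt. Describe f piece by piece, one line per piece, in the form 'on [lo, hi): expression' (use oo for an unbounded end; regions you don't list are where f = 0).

on [0, 1/2): t
on [1/2, 3/2): exp(-t/2)
on [3/2, 3): t + 1
on [3, oo): exp(-t)

the 4 pieces separated at 1/2, 3/2, 3 each add one integral
segment 0 to 1/2 holds t; add its integral
between 1/2 and 3/2 the integrand is exp(-t/2)·t^(s-1)
[3/2, 3) adds the kernel integral of (t + 1)
over [3, ∞), the kernel integral of exp(-t) enters the sum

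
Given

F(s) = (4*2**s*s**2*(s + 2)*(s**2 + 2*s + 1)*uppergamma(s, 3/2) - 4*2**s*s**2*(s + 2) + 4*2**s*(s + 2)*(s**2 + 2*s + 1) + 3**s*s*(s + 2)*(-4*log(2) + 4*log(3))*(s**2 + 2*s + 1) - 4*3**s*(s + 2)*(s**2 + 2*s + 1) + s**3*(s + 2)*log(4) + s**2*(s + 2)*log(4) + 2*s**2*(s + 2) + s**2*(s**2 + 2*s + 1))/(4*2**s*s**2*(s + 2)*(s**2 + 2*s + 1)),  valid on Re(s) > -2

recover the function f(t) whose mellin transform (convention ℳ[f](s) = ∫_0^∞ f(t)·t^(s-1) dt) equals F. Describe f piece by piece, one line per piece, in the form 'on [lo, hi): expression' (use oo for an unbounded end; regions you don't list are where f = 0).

summing 4 kernel integrals split by 1/2, 1, 3/2 yields ℳ[f](s)
over [0, 1/2), the kernel integral of t**2 enters the sum
segment [1/2, 1) carries t*log(t); integrate it
on [1, 3/2) integrate f = log(t) against the kernel
∫ over [3/2, ∞) of exp(-t)·t^(s-1) joins the sum

on [0, 1/2): t**2
on [1/2, 1): t*log(t)
on [1, 3/2): log(t)
on [3/2, oo): exp(-t)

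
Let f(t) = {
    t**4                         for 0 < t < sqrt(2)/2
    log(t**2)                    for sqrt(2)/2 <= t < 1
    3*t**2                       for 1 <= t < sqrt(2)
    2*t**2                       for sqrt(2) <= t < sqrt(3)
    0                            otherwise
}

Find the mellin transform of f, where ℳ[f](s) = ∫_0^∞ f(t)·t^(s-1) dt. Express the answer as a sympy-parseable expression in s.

(-12*2**(s/2)*s**3 - 56*2**(s/2)*s**2 - 48*2**(s/2)*s - 64*2**(s/2) + 8*2**s*s**3 + 32*2**s*s**2 + 24*6**(s/2)*s**3 + 96*6**(s/2)*s**2 + s**3 + 4*s**3*log(2) + 10*s**2 + 24*s**2*log(2) + 32*s*log(2) + 48*s + 64)/(4*2**(s/2)*s**2*(s**2 + 6*s + 8))
  Re(s) > -4

the power substitution comes off first: t**2 on [0, 1/2); log(t) on [1/2, 1); 3*t on [1, 2); …
undo the shared t-power: t on [0, 1/2); log(t)/t on [1/2, 1); 3 on [1, 2); …
slice at sqrt(2)/2, 1, sqrt(2), transform all 4 pieces, and sum them
between 0 and sqrt(2)/2 the integrand is t**4·t^(s-1)
the [sqrt(2)/2, 1) slice contributes ∫ log(t**2)·t^(s-1) dt
piece [1, sqrt(2)): integrate 3*t**2 against the kernel
∫ over [sqrt(2), sqrt(3)) of 2*t**2·t^(s-1) joins the sum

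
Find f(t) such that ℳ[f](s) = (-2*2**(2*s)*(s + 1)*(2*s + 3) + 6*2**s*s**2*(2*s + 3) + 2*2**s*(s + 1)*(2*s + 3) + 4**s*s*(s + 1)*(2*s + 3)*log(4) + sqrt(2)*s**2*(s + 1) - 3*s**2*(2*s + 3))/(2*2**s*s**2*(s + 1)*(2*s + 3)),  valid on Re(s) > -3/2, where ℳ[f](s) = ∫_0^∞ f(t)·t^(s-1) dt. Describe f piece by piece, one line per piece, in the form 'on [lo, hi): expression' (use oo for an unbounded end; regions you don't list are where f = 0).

split f at 1/2, 1: ℳ[f](s) collects 3 kernel integrals
for t in [0, 1/2): the term is ∫ t**(3/2)·t^(s-1)
segment [1/2, 1) carries 3*t; integrate it
[1, 2) adds the kernel integral of log(t)

on [0, 1/2): t**(3/2)
on [1/2, 1): 3*t
on [1, 2): log(t)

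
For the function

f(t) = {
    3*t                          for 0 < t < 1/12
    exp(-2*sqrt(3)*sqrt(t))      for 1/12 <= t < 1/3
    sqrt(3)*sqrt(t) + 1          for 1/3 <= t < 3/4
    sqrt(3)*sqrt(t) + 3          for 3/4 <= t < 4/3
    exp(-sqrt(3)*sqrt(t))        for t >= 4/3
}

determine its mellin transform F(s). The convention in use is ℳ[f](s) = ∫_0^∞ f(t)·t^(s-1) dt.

reversing the common scale on t: t on [0, 1/4); exp(-2*sqrt(t)) on [1/4, 1); sqrt(t) + 1 on [1, 9/4); …
strip the power substitution: t**2 on [0, 1/2); exp(-2*t) on [1/2, 1); t + 1 on [1, 3/2); …
cuts at 1/12, 1/3, 3/4, 4/3: linearity sums the 5 kernel integrals
the [0, 1/12) slice contributes ∫ 3*t·t^(s-1) dt
segment 1/12 to 1/3 holds exp(-2*sqrt(3)*sqrt(t)); add its integral
on [1/3, 3/4) integrate f = (sqrt(3)*sqrt(t) + 1) against the kernel
[3/4, 4/3) adds the kernel integral of (sqrt(3)*sqrt(t) + 3)
on [4/3, ∞) integrate f = exp(-sqrt(3)*sqrt(t)) against the kernel

(40*2**(4*s)*s*(s + 1) + 12*2**(4*s)*(s + 1) + 8*2**(2*s)*s*(s + 1)*(2*s + 1)*uppergamma(2*s, 2) - 16*2**(2*s)*s*(s + 1) - 4*2**(2*s)*(s + 1) - 16*9**s*s*(s + 1) - 8*9**s*(s + 1) + 8*s*(s + 1)*(2*s + 1)*uppergamma(2*s, 1) - 8*s*(s + 1)*(2*s + 1)*uppergamma(2*s, 2) + s*(2*s + 1))/(4*12**s*s*(s + 1)*(2*s + 1))
  Re(s) > -1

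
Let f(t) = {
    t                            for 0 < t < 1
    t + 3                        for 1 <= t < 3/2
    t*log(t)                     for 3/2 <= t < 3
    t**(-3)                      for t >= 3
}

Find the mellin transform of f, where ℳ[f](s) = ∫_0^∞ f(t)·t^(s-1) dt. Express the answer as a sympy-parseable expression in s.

the 4 pieces separated at 1, 3/2, 3 each add one integral
[0, 1) adds the kernel integral of t
∫ (t + 3)·t^(s-1) over [1, 3/2)
for t in [3/2, 3): the term is ∫ t*log(t)·t^(s-1)
∫ over [3, ∞) of t**(-3)·t^(s-1) joins the sum

(-162*2**s*s*(s - 3)*(s**2 + 2*s + 1) - 162*2**s*(s - 3)*(s**2 + 2*s + 1) - 81*3**s*s**2*(s - 3)*(s + 1)*log(3) + 81*3**s*s**2*(s - 3)*(s + 1)*log(2) - 81*3**s*s*(s - 3)*(s + 1)*log(3) + 81*3**s*s*(s - 3)*(s + 1)*log(2) + 81*3**s*s*(s - 3)*(s + 1) + 243*3**s*s*(s - 3)*(s**2 + 2*s + 1) + 162*3**s*(s - 3)*(s**2 + 2*s + 1) + 162*6**s*s**2*(s - 3)*(s + 1)*log(3) - 162*6**s*s*(s - 3)*(s + 1) + 162*6**s*s*(s - 3)*(s + 1)*log(3) - 2*6**s*s*(s + 1)*(s**2 + 2*s + 1))/(54*2**s*s*(s - 3)*(s + 1)*(s**2 + 2*s + 1))
  -1 < Re(s) < 3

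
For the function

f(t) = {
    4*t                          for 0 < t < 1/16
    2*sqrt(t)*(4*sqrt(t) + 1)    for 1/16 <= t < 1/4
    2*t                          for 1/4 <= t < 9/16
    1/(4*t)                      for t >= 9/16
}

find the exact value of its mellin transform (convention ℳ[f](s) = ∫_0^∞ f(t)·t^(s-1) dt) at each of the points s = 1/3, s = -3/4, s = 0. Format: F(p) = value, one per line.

F(1/3) = 2**(2/3)*(-378 + 725*3**(2/3) + 1116*2**(2/3))/1920
F(-3/4) = 4*sqrt(2) + 2396*sqrt(3)/567 + 8
F(0) = 275/72

invert the power substitution to get 4*t**2 on [0, 1/4); 2*t*(4*t + 1) on [1/4, 1/2); 2*t**2 on [1/2, 3/4); …
undo the common scale on t: t**2 on [0, 1/2); t*(2*t + 1) on [1/2, 1); t**2/2 on [1, 3/2); …
invert the shared t-power to get t on [0, 1/2); 2*t + 1 on [1/2, 1); t/2 on [1, 3/2); …
along the cuts 1/16, 1/4, 9/16, ℳ[f](s) splits into 4 integrals
segment [0, 1/16) carries 4*t; integrate it
on [1/16, 1/4) integrate f = 2*sqrt(t)*(4*sqrt(t) + 1) against the kernel
segment [1/4, 9/16) carries 2*t; integrate it
piece [9/16, ∞): integrate 1/(4*t) against the kernel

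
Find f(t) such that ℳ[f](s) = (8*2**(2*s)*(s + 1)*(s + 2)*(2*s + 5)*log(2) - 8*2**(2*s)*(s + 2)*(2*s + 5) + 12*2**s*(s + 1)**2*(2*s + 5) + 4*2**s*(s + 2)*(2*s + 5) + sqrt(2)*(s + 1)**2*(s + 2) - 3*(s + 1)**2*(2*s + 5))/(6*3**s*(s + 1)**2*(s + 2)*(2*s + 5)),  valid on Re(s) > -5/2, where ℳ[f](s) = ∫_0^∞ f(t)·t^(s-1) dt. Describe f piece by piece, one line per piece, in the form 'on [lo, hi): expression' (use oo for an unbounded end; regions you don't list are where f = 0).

peel off the shared t-power: 3*sqrt(6)*t**(3/2)/4 on [0, 1/3); 9*t/2 on [1/3, 2/3); log(3*t/2) on [2/3, 4/3)
remove the common scale on t first: t**(3/2) on [0, 1/2); 3*t on [1/2, 1); log(t) on [1, 2)
breakpoints 1/3, 2/3: one integral from each of the 3 segments
the [0, 1/3) slice contributes ∫ 3*sqrt(6)*t**(5/2)/4·t^(s-1) dt
on [1/3, 2/3) integrate f = 9*t**2/2 against the kernel
the [2/3, 4/3) slice contributes ∫ t*log(3*t/2)·t^(s-1) dt

on [0, 1/3): 3*sqrt(6)*t**(5/2)/4
on [1/3, 2/3): 9*t**2/2
on [2/3, 4/3): t*log(3*t/2)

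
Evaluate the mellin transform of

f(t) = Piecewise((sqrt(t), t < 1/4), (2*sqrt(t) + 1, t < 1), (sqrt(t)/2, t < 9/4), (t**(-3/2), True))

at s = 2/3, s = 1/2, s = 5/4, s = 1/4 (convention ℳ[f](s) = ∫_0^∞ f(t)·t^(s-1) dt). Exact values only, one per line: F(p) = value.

peel off the power substitution: t on [0, 1/2); 2*t + 1 on [1/2, 1); t/2 on [1, 3/2); …
integrate the 4 segments split at 1/4, 1, 9/4, then add the results
∫ sqrt(t)·t^(s-1) over [0, 1/4)
segment [1/4, 1) carries (2*sqrt(t) + 1); integrate it
[1, 9/4) adds the kernel integral of sqrt(t)/2
[9/4, ∞) adds the kernel integral of t**(-3/2)

F(2/3) = 2**(2/3)*(-405 + 629*3**(1/3) + 1170*2**(1/3))/840
F(1/2) = 275/72
F(5/4) = -19*sqrt(2)/140 + 58/35 + 305*sqrt(6)/168
F(1/4) = -7*sqrt(2)/3 + 167*sqrt(6)/270 + 6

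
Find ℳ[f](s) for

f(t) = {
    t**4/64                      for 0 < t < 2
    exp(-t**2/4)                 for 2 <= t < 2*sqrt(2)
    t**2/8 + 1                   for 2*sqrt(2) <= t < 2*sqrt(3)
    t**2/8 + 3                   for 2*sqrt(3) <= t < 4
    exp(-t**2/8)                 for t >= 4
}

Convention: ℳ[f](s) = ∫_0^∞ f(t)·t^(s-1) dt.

2**s*(2*2**(s/2)*s*(s + 2)*(s + 4)*uppergamma(s/2, 2) - 8*2**(s/2)*s*(s + 4) - 8*2**(s/2)*(s + 4) + 20*2**s*s*(s + 4) + 24*2**s*(s + 4) - 8*3**(s/2)*s*(s + 4) - 16*3**(s/2)*(s + 4) + 2*s*(s + 2)*(s + 4)*uppergamma(s/2, 1) - 2*s*(s + 2)*(s + 4)*uppergamma(s/2, 2) + s*(s + 2))/(4*s*(s + 2)*(s + 4))
  Re(s) > -4

invert the common scale on t to get t**4/4 on [0, 1); exp(-t**2) on [1, sqrt(2)); t**2/2 + 1 on [sqrt(2), sqrt(3)); …
peel off the power substitution: t**2/4 on [0, 1); exp(-t) on [1, 2); t/2 + 1 on [2, 3); …
remove the common scale on t first: t**2 on [0, 1/2); exp(-2*t) on [1/2, 1); t + 1 on [1, 3/2); …
linearity at 2, 2*sqrt(2), 2*sqrt(3), 4 turns ℳ[f](s) into 5 summed integrals
over [0, 2), the kernel integral of t**4/64 enters the sum
for t in [2, 2*sqrt(2)): the term is ∫ exp(-t**2/4)·t^(s-1)
on [2*sqrt(2), 2*sqrt(3)): add ∫ (t**2/8 + 1)·t^(s-1) dt
over [2*sqrt(3), 4), the kernel integral of (t**2/8 + 3) enters the sum
for t in [4, ∞): the term is ∫ exp(-t**2/8)·t^(s-1)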